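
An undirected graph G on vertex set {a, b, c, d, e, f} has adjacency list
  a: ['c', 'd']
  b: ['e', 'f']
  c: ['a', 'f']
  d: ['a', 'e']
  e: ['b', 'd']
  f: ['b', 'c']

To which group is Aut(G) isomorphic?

the dihedral group of order 12

G is 2-regular and connected on 6 vertices, i.e. the cycle C_6. The automorphisms of the 6-cycle are exactly the symmetries of a regular 6-gon: the dihedral group D_6, |D_6| = 12.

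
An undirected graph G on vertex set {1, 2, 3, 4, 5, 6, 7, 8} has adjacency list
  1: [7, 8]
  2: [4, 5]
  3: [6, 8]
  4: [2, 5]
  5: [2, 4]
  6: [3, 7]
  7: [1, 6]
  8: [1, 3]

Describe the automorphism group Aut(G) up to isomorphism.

D_5 × D_3

G has two connected components, {1, 3, 6, 7, 8} and {2, 4, 5}; each is 2-regular, so G = C_5 ⊔ C_3. The components are non-isomorphic (different sizes), so Aut(G) = Aut(C_5) × Aut(C_3) = D_5 × D_3 of order 10·6 = 60.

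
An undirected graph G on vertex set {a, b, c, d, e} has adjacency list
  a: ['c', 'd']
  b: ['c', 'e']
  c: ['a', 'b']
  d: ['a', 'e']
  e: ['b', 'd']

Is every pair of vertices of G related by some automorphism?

Every vertex has degree 2 and the graph is connected, so G is the 5-cycle C_5. C_5 has 5 rotations and 5 reflections, so Aut(C_5) ≅ D_5 of order 10. This group acts transitively on the 5 vertices.

Yes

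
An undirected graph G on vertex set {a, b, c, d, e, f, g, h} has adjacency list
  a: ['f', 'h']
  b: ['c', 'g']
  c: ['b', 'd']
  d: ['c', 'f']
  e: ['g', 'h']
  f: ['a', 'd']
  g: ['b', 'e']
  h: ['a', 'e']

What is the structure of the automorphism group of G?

the dihedral group of order 16

Every vertex has degree 2 and the graph is connected, so G is the 8-cycle C_8. The automorphisms of the 8-cycle are exactly the symmetries of a regular 8-gon: the dihedral group D_8, |D_8| = 16.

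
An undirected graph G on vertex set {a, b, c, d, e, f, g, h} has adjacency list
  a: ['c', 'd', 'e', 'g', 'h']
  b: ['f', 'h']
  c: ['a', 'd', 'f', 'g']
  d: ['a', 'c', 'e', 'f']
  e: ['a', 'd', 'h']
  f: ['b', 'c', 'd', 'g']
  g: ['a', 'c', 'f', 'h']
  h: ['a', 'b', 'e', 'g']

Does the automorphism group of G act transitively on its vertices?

No

Vertex a is the only vertex of degree 5, so every automorphism fixes it; G is not vertex-transitive.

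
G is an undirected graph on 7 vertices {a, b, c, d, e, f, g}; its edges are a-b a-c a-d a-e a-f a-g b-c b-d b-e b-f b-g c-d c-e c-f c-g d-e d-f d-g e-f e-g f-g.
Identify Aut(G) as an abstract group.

the symmetric group on 7 letters

Every vertex has degree 6, so G is the complete graph K_7. Every bijection on the vertex set is an automorphism of K_7; hence Aut(K_7) ≅ S_7, order 5040.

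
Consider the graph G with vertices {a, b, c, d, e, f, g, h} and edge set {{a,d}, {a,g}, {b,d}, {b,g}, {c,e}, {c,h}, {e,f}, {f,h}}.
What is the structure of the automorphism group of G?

G has two connected components, {c, e, f, h} and {a, b, d, g}; each is 2-regular, so G = C_4 ⊔ C_4. Aut of a disjoint union of two copies of C_4 is the wreath product D_4 ≀ Z_2, of order 2·8² = 128.

D_4 ≀ Z_2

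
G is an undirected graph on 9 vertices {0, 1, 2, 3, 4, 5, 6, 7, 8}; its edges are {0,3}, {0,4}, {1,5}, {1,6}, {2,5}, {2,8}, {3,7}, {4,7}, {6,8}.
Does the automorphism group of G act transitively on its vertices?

No

G has two connected components, {1, 2, 5, 6, 8} and {0, 3, 4, 7}; each is 2-regular, so G = C_5 ⊔ C_4. The orbit of 0 under Aut(G) is {0, 3, 4, 7}, which does not contain 1, so G is not vertex-transitive.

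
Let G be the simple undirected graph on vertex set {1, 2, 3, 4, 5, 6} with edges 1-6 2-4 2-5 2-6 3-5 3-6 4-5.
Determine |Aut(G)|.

1

The degree sequence is [1, 3, 2, 2, 3, 3]. Checking the degree-preserving permutations of the vertex set shows that none except the identity preserves every edge, so Aut(G) is trivial.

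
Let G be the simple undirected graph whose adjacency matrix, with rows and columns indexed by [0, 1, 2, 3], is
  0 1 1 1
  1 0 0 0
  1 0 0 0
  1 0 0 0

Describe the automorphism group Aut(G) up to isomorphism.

Vertex 0 has degree 3 and every other vertex has degree 1, so G is the star K_{1,3} with centre 0. The 3 leaves are pairwise interchangeable while the centre is fixed, giving Aut(G) = S_3.

S_3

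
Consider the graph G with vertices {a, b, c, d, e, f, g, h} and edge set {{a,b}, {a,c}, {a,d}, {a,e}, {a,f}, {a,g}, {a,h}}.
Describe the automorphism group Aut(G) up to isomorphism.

S_7

Vertex a has degree 7 and every other vertex has degree 1, so G is the star K_{1,7} with centre a. Any automorphism fixes the centre and permutes the 7 leaves freely, so Aut(G) ≅ S_7 of order 7! = 5040.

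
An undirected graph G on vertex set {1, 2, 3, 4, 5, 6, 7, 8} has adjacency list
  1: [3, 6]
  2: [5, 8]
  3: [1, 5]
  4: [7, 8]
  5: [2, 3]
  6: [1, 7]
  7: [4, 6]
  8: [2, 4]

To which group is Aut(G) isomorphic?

G is 2-regular and connected on 8 vertices, i.e. the cycle C_8. The automorphisms of the 8-cycle are exactly the symmetries of a regular 8-gon: the dihedral group D_8, |D_8| = 16.

the dihedral group of order 16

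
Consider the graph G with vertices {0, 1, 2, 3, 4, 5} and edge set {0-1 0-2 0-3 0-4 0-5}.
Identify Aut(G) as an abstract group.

Vertex 0 has degree 5 and every other vertex has degree 1, so G is the star K_{1,5} with centre 0. Any automorphism fixes the centre and permutes the 5 leaves freely, so Aut(G) ≅ S_5 of order 5! = 120.

S_5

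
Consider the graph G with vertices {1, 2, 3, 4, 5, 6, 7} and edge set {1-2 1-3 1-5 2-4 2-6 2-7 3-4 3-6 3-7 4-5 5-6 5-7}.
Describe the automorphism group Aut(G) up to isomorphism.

S_4 × S_3

The vertices split by degree into {2, 3, 5} (degree 4) and {1, 4, 6, 7} (degree 3); every edge runs between the two parts, so G is the complete bipartite graph K_{3,4}. The parts have unequal sizes, so no automorphism swaps them; each part is permuted independently, giving S_4 × S_3 of order 4!·3! = 144.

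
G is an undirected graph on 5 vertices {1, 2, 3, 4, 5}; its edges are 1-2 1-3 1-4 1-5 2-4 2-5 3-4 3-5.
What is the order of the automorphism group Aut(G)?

Vertex 1 is the unique vertex of degree 4; the remaining 4 vertices each have degree 3 and induce a cycle, so G is the wheel on 5 vertices with hub 1. With the hub fixed, the remaining symmetry is that of the rim cycle C_4, giving the dihedral group D_4.

8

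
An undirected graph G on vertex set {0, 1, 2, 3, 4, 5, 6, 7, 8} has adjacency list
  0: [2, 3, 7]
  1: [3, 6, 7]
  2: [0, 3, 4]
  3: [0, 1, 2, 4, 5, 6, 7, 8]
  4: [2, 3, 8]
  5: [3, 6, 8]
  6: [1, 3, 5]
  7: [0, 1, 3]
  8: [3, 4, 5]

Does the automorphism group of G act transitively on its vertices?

Vertex 3 is the only vertex of degree 8, so every automorphism fixes it; G is not vertex-transitive.

No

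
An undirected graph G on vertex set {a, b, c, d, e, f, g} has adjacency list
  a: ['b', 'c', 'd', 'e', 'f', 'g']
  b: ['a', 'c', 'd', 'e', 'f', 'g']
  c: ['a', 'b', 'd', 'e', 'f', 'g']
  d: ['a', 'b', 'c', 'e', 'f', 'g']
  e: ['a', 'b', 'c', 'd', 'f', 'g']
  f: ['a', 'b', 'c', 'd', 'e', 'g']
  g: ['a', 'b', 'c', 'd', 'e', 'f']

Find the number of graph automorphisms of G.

Every vertex has degree 6, so G is the complete graph K_7. Every bijection on the vertex set is an automorphism of K_7; hence Aut(K_7) ≅ S_7, order 5040.

5040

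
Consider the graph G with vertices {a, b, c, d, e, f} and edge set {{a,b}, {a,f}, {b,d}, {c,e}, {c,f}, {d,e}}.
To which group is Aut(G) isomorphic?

G is 2-regular and connected on 6 vertices, i.e. the cycle C_6. The automorphisms of the 6-cycle are exactly the symmetries of a regular 6-gon: the dihedral group D_6, |D_6| = 12.

D_6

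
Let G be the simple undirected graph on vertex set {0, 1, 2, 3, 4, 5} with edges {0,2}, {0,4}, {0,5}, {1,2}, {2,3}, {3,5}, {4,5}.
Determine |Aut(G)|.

The degree sequence is [3, 1, 3, 2, 2, 3]. Checking the degree-preserving permutations of the vertex set shows that none except the identity preserves every edge, so Aut(G) is trivial.

1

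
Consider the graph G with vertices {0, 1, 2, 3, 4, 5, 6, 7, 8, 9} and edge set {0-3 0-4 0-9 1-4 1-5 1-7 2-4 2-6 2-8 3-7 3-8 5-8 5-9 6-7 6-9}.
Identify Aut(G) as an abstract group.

G is 3-regular on 10 vertices with no triangles and no 4-cycles (girth 5): this is the Petersen graph. It is a classical fact that the Petersen graph has automorphism group S_5 (order 120), arising from its description as the Kneser graph K(5,2).

S_5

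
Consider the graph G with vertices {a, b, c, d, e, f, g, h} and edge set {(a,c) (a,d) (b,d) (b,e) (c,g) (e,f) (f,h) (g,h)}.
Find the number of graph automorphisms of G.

Every vertex has degree 2 and the graph is connected, so G is the 8-cycle C_8. C_8 has 8 rotations and 8 reflections, so Aut(C_8) ≅ D_8 of order 16.

16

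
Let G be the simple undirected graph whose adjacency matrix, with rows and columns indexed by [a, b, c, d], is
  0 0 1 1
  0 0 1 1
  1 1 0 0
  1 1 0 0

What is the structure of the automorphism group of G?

G is 2-regular and bipartite on 2^2 = 4 vertices with girth 4; it is the hypercube graph Q_2. Aut(Q_2) consists of the signed permutations of the 2 coordinate axes: 2! permutations times 2^2 sign flips, so |Aut| = 2^2·2! = 8.

the dihedral group of order 8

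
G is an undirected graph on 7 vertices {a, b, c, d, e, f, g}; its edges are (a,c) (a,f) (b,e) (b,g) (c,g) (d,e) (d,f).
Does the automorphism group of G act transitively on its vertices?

Yes

G is 2-regular and connected on 7 vertices, i.e. the cycle C_7. C_7 has 7 rotations and 7 reflections, so Aut(C_7) ≅ D_7 of order 14. This group acts transitively on the 7 vertices.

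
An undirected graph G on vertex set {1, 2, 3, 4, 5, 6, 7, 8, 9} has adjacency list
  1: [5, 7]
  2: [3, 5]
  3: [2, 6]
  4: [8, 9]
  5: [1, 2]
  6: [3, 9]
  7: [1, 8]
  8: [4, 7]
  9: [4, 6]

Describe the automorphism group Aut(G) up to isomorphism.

Every vertex has degree 2 and the graph is connected, so G is the 9-cycle C_9. The automorphisms of the 9-cycle are exactly the symmetries of a regular 9-gon: the dihedral group D_9, |D_9| = 18.

the dihedral group of order 18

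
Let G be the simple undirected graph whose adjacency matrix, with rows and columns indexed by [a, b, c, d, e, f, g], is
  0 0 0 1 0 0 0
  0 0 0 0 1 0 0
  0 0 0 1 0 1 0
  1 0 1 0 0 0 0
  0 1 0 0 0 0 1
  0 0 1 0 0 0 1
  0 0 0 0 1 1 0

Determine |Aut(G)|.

The degree sequence is [1, 1, 2, 2, 2, 2, 2]; the two degree-1 vertices a and b are the ends of a path, so G = P_7. A path has exactly one nontrivial symmetry — reversal — giving Aut(G) of order 2.

2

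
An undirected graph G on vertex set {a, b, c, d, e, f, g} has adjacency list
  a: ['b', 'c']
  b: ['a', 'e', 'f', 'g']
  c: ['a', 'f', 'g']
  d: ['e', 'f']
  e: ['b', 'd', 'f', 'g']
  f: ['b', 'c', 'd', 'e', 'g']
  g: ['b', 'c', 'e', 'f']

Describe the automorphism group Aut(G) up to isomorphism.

the trivial group

The degree sequence is [2, 4, 3, 2, 4, 5, 4]. Checking the degree-preserving permutations of the vertex set shows that none except the identity preserves every edge, so Aut(G) is trivial.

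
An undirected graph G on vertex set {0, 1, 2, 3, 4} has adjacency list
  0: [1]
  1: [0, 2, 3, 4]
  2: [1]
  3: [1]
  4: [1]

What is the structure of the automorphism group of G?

Vertex 1 has degree 4 and every other vertex has degree 1, so G is the star K_{1,4} with centre 1. Any automorphism fixes the centre and permutes the 4 leaves freely, so Aut(G) ≅ S_4 of order 4! = 24.

S_4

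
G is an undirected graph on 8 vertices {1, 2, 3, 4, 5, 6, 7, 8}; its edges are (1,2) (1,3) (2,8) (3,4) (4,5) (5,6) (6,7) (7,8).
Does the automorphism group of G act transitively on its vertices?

G is 2-regular and connected on 8 vertices, i.e. the cycle C_8. The automorphisms of the 8-cycle are exactly the symmetries of a regular 8-gon: the dihedral group D_8, |D_8| = 16. This group acts transitively on the 8 vertices.

Yes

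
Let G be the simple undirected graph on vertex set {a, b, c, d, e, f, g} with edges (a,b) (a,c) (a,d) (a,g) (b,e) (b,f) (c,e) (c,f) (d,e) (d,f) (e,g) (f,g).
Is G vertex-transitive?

Automorphisms preserve degree, but G has vertices of degree 3 and vertices of degree 4; no automorphism maps one to the other, so G is not vertex-transitive.

No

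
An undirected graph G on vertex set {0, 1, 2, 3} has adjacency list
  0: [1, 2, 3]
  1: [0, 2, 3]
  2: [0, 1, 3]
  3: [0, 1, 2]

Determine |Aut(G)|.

24

All 4 vertices are pairwise adjacent: G = K_4. Every bijection on the vertex set is an automorphism of K_4; hence Aut(K_4) ≅ S_4, order 24.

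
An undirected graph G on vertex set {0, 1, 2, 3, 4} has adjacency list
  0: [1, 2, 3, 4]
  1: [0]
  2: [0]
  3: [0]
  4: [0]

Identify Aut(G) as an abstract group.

Vertex 0 has degree 4 and every other vertex has degree 1, so G is the star K_{1,4} with centre 0. The 4 leaves are pairwise interchangeable while the centre is fixed, giving Aut(G) = S_4.

the symmetric group on 4 letters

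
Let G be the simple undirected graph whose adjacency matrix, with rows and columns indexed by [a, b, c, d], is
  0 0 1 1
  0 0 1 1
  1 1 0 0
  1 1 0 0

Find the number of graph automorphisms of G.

8

G is 2-regular and connected on 4 vertices, i.e. the cycle C_4. The automorphisms of the 4-cycle are exactly the symmetries of a regular 4-gon: the dihedral group D_4, |D_4| = 8.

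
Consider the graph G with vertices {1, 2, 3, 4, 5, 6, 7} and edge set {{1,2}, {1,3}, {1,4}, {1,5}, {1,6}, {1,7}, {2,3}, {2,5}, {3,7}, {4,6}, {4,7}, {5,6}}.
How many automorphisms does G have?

Vertex 1 is the unique vertex of degree 6; the remaining 6 vertices each have degree 3 and induce a cycle, so G is the wheel on 7 vertices with hub 1. Every automorphism fixes the hub and acts on the rim 6-cycle, so Aut(G) ≅ Aut(C_6) = D_6 of order 12.

12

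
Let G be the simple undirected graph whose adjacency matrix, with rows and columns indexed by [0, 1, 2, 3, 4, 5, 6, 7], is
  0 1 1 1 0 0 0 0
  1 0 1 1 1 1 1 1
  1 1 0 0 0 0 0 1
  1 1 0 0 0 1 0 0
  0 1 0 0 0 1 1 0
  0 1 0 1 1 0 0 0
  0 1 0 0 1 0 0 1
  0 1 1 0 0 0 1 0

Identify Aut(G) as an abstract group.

Vertex 1 is the unique vertex of degree 7; the remaining 7 vertices each have degree 3 and induce a cycle, so G is the wheel on 8 vertices with hub 1. With the hub fixed, the remaining symmetry is that of the rim cycle C_7, giving the dihedral group D_7.

the dihedral group of order 14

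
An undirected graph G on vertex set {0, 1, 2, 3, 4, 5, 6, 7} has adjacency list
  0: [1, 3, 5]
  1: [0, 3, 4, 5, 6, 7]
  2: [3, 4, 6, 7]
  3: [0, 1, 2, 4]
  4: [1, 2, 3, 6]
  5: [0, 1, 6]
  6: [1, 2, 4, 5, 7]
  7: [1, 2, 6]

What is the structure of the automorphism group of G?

1

Degrees alone do not determine every vertex (e.g. 0 and 5 both have degree 3), but their neighbour-degree multisets differ: N(0) has degrees [3, 4, 6] while N(5) has degrees [3, 5, 6]. Repeating this refinement separates all vertices, so the only automorphism is the identity.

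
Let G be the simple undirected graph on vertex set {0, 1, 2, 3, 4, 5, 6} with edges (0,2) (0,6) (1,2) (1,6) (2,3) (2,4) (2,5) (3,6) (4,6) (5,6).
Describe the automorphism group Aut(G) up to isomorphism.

S_5 × S_2

The vertices split by degree into {2, 6} (degree 5) and {0, 1, 3, 4, 5} (degree 2); every edge runs between the two parts, so G is the complete bipartite graph K_{2,5}. Automorphisms preserve the bipartition setwise (since the parts differ in size) and act as S_5 × S_2 within it; |Aut| = 240.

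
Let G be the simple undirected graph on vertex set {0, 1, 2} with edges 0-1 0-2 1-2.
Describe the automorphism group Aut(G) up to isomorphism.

Every vertex has degree 2, so G is the complete graph K_3. Any permutation of the 3 vertices preserves K_3, so Aut(K_3) = S_3 of order 3! = 6.

S_3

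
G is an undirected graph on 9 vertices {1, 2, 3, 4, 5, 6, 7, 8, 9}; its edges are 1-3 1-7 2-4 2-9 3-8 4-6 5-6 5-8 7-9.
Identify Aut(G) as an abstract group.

D_9

G is 2-regular and connected on 9 vertices, i.e. the cycle C_9. C_9 has 9 rotations and 9 reflections, so Aut(C_9) ≅ D_9 of order 18.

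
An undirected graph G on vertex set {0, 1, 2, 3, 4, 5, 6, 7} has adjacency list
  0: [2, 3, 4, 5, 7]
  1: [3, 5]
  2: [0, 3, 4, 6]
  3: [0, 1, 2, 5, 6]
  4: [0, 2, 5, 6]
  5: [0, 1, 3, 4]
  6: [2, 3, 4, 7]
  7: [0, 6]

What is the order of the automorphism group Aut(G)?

The degree sequence is [5, 2, 4, 5, 4, 4, 4, 2]. Checking the degree-preserving permutations of the vertex set shows that none except the identity preserves every edge, so Aut(G) is trivial.

1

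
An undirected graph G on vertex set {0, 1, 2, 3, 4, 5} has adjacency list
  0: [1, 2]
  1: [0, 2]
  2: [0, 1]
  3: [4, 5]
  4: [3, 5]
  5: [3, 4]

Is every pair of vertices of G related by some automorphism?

Yes

G has two connected components, {3, 4, 5} and {0, 1, 2}; each is 2-regular, so G = C_3 ⊔ C_3. With two isomorphic components, Aut(G) = Aut(C_3) ≀ S_2 = (D_3 × D_3) ⋊ Z_2: permute each cycle by D_3, then optionally swap the two cycles. Order 2·(2·3)² = 72. This group acts transitively on the 6 vertices.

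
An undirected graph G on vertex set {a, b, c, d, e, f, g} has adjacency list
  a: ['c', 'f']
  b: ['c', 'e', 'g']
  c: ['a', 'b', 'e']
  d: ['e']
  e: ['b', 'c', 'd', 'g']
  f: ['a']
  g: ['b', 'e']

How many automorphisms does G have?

1

The degree sequence is [2, 3, 3, 1, 4, 1, 2]. Checking the degree-preserving permutations of the vertex set shows that none except the identity preserves every edge, so Aut(G) is trivial.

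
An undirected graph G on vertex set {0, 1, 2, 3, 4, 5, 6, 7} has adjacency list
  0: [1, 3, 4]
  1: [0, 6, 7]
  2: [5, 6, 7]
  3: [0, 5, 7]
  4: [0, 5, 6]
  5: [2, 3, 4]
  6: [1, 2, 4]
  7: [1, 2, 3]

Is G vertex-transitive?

G is 3-regular and bipartite on 2^3 = 8 vertices with girth 4; it is the hypercube graph Q_3. Aut(Q_3) consists of the signed permutations of the 3 coordinate axes: 3! permutations times 2^3 sign flips, so |Aut| = 2^3·3! = 48. Under this action every vertex can be carried to every other, so G is vertex-transitive.

Yes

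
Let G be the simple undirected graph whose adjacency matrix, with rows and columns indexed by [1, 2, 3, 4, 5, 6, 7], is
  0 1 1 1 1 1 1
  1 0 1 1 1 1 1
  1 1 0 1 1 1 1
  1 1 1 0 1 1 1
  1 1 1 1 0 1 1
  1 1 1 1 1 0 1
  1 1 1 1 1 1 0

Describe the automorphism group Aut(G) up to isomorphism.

All 7 vertices are pairwise adjacent: G = K_7. Every bijection on the vertex set is an automorphism of K_7; hence Aut(K_7) ≅ S_7, order 5040.

the symmetric group on 7 letters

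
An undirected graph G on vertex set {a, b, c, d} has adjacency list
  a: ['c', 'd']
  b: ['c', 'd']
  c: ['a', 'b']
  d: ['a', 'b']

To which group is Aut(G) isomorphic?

the dihedral group of order 8

G is 2-regular and bipartite on 2^2 = 4 vertices with girth 4; it is the hypercube graph Q_2. The symmetry group of the 2-cube is the hyperoctahedral group B_2 = Z_2 ≀ S_2, of order 2^2·2! = 8.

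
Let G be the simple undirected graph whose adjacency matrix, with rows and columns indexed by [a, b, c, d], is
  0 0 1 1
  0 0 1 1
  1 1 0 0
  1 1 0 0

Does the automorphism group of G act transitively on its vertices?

G is 2-regular and bipartite on 2^2 = 4 vertices with girth 4; it is the hypercube graph Q_2. Aut(Q_2) consists of the signed permutations of the 2 coordinate axes: 2! permutations times 2^2 sign flips, so |Aut| = 2^2·2! = 8. This group acts transitively on the 4 vertices.

Yes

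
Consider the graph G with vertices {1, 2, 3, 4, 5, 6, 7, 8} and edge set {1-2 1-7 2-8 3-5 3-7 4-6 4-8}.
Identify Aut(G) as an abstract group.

the cyclic group of order 2

The degree sequence is [2, 2, 2, 2, 1, 1, 2, 2]; the two degree-1 vertices 5 and 6 are the ends of a path, so G = P_8. The only nontrivial automorphism of a path is the end-to-end reflection, so Aut(G) ≅ Z_2.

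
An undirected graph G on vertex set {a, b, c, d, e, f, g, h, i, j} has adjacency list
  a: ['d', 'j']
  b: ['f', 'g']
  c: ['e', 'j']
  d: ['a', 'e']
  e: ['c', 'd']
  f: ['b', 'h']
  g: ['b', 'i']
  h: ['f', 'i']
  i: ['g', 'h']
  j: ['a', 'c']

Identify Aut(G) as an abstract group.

D_5 ≀ Z_2

G has two connected components, {b, f, g, h, i} and {a, c, d, e, j}; each is 2-regular, so G = C_5 ⊔ C_5. With two isomorphic components, Aut(G) = Aut(C_5) ≀ S_2 = (D_5 × D_5) ⋊ Z_2: permute each cycle by D_5, then optionally swap the two cycles. Order 2·(2·5)² = 200.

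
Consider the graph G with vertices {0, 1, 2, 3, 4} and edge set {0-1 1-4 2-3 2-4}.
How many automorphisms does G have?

2

The degree sequence is [1, 2, 2, 1, 2]; the two degree-1 vertices 0 and 3 are the ends of a path, so G = P_5. The only nontrivial automorphism of a path is the end-to-end reflection, so Aut(G) ≅ Z_2.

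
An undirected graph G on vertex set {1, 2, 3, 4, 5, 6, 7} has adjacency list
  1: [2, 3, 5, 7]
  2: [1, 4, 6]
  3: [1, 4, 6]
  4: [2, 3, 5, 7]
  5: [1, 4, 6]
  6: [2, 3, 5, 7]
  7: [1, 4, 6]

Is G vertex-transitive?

No

Automorphisms preserve degree, but G has vertices of degree 3 and vertices of degree 4; no automorphism maps one to the other, so G is not vertex-transitive.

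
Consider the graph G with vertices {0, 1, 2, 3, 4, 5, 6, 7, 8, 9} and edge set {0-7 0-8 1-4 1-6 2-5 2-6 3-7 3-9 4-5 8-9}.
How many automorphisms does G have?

G has two connected components, {1, 2, 4, 5, 6} and {0, 3, 7, 8, 9}; each is 2-regular, so G = C_5 ⊔ C_5. Aut of a disjoint union of two copies of C_5 is the wreath product D_5 ≀ Z_2, of order 2·10² = 200.

200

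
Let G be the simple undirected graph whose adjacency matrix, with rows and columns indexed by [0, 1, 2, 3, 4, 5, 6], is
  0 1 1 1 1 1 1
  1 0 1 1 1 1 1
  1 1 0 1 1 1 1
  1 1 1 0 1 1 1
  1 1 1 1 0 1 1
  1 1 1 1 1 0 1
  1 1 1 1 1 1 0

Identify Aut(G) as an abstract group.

All 7 vertices are pairwise adjacent: G = K_7. Every bijection on the vertex set is an automorphism of K_7; hence Aut(K_7) ≅ S_7, order 5040.

the symmetric group on 7 letters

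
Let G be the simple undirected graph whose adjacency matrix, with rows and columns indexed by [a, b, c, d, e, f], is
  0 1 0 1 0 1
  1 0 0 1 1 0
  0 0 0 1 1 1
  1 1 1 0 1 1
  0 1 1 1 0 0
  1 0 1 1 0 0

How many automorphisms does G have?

10

Vertex d is the unique vertex of degree 5; the remaining 5 vertices each have degree 3 and induce a cycle, so G is the wheel on 6 vertices with hub d. With the hub fixed, the remaining symmetry is that of the rim cycle C_5, giving the dihedral group D_5.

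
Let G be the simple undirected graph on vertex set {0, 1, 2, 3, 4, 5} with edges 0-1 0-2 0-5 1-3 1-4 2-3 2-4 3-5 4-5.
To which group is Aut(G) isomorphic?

G is 3-regular and bipartite with parts {1, 2, 5} and {0, 3, 4} (each part is independent and every cross-pair is an edge), so G = K_{3,3}. Each part can be permuted independently (S_3 × S_3) and the two equal-size parts can also be swapped, giving (S_3 × S_3) ⋊ Z_2 of order 2·(3!)² = 72.

S_3 ≀ Z_2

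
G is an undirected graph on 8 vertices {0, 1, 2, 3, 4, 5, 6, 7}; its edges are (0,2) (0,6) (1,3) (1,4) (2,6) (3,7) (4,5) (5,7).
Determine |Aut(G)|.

G has two connected components, {1, 3, 4, 5, 7} and {0, 2, 6}; each is 2-regular, so G = C_5 ⊔ C_3. The components are non-isomorphic (different sizes), so Aut(G) = Aut(C_5) × Aut(C_3) = D_5 × D_3 of order 10·6 = 60.

60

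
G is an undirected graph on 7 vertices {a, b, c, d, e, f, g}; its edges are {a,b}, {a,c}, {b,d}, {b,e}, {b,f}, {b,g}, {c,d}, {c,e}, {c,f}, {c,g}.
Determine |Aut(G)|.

240

The vertices split by degree into {b, c} (degree 5) and {a, d, e, f, g} (degree 2); every edge runs between the two parts, so G is the complete bipartite graph K_{2,5}. The parts have unequal sizes, so no automorphism swaps them; each part is permuted independently, giving S_2 × S_5 of order 2!·5! = 240.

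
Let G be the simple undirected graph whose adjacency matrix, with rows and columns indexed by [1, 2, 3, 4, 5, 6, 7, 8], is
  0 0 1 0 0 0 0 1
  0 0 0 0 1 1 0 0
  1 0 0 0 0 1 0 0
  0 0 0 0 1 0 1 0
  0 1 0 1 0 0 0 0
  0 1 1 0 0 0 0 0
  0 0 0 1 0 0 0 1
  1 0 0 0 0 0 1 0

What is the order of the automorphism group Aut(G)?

Every vertex has degree 2 and the graph is connected, so G is the 8-cycle C_8. The automorphisms of the 8-cycle are exactly the symmetries of a regular 8-gon: the dihedral group D_8, |D_8| = 16.

16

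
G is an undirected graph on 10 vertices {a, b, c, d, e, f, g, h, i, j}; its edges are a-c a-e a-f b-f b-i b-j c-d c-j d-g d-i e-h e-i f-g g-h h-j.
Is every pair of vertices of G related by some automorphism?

Yes

G is 3-regular on 10 vertices with no triangles and no 4-cycles (girth 5): this is the Petersen graph. It is a classical fact that the Petersen graph has automorphism group S_5 (order 120), arising from its description as the Kneser graph K(5,2). This group acts transitively on the 10 vertices.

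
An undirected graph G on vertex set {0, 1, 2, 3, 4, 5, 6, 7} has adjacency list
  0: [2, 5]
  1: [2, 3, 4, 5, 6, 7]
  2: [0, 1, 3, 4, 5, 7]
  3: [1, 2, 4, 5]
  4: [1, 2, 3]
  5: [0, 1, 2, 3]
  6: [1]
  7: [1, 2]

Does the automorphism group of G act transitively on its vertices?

No

Vertex 4 is the only vertex of degree 3, so every automorphism fixes it; G is not vertex-transitive.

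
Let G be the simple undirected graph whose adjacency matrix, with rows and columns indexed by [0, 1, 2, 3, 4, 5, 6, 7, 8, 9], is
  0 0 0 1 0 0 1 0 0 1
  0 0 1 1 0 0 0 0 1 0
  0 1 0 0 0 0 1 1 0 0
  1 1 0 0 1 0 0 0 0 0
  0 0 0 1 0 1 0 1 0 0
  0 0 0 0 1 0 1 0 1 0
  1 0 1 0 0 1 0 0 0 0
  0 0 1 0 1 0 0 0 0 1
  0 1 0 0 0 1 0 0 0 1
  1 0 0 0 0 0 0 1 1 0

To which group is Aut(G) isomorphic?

S_5

G is 3-regular on 10 vertices with no triangles and no 4-cycles (girth 5): this is the Petersen graph. Viewing the Petersen graph as the Kneser graph K(5,2) — vertices are 2-subsets of {1,…,5}, edges join disjoint pairs — its automorphisms are exactly the permutations of the 5-element set, so Aut ≅ S_5 of order 120.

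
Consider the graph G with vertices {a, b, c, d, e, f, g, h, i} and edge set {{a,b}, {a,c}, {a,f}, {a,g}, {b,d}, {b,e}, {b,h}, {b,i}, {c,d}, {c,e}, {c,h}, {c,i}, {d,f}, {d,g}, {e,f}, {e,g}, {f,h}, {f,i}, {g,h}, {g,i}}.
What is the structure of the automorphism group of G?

The vertices split by degree into {b, c, f, g} (degree 5) and {a, d, e, h, i} (degree 4); every edge runs between the two parts, so G is the complete bipartite graph K_{4,5}. The parts have unequal sizes, so no automorphism swaps them; each part is permuted independently, giving S_5 × S_4 of order 5!·4! = 2880.

S_5 × S_4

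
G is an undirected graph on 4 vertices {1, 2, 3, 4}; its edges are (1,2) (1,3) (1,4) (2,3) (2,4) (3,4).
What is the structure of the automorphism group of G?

All 4 vertices are pairwise adjacent: G = K_4. Every bijection on the vertex set is an automorphism of K_4; hence Aut(K_4) ≅ S_4, order 24.

S_4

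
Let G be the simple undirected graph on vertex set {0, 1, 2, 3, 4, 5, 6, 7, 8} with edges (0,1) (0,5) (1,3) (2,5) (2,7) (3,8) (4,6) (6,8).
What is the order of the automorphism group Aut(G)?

The degree sequence is [2, 2, 2, 2, 1, 2, 2, 1, 2]; the two degree-1 vertices 4 and 7 are the ends of a path, so G = P_9. The only nontrivial automorphism of a path is the end-to-end reflection, so Aut(G) ≅ Z_2.

2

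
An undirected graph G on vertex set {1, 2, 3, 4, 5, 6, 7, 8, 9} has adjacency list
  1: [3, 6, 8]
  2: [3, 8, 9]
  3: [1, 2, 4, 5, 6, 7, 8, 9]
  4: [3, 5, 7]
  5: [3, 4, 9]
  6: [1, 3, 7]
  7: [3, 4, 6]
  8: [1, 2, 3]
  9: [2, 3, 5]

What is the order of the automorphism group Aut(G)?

Vertex 3 is the unique vertex of degree 8; the remaining 8 vertices each have degree 3 and induce a cycle, so G is the wheel on 9 vertices with hub 3. Every automorphism fixes the hub and acts on the rim 8-cycle, so Aut(G) ≅ Aut(C_8) = D_8 of order 16.

16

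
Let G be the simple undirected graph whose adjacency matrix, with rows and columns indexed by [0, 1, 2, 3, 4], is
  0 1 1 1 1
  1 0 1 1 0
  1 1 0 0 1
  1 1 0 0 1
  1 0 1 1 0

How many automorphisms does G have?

8

Vertex 0 is the unique vertex of degree 4; the remaining 4 vertices each have degree 3 and induce a cycle, so G is the wheel on 5 vertices with hub 0. Every automorphism fixes the hub and acts on the rim 4-cycle, so Aut(G) ≅ Aut(C_4) = D_4 of order 8.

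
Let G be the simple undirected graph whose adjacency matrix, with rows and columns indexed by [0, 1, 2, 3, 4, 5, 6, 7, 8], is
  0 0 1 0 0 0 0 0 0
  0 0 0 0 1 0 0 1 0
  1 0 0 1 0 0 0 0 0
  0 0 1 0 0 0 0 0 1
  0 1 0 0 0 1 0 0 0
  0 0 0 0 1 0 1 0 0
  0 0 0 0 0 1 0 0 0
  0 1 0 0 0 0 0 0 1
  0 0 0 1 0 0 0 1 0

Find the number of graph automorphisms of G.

The degree sequence is [1, 2, 2, 2, 2, 2, 1, 2, 2]; the two degree-1 vertices 0 and 6 are the ends of a path, so G = P_9. The only nontrivial automorphism of a path is the end-to-end reflection, so Aut(G) ≅ Z_2.

2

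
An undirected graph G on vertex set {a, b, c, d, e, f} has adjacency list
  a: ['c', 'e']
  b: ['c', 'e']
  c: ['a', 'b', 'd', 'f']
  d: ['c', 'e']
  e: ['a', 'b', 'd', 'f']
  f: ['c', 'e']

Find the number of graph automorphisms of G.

48

The vertices split by degree into {c, e} (degree 4) and {a, b, d, f} (degree 2); every edge runs between the two parts, so G is the complete bipartite graph K_{2,4}. Automorphisms preserve the bipartition setwise (since the parts differ in size) and act as S_4 × S_2 within it; |Aut| = 48.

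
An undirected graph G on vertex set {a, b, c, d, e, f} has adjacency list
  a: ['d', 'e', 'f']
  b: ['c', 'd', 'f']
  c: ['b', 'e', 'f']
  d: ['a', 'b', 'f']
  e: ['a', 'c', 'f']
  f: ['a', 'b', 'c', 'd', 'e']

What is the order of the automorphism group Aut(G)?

Vertex f is the unique vertex of degree 5; the remaining 5 vertices each have degree 3 and induce a cycle, so G is the wheel on 6 vertices with hub f. Every automorphism fixes the hub and acts on the rim 5-cycle, so Aut(G) ≅ Aut(C_5) = D_5 of order 10.

10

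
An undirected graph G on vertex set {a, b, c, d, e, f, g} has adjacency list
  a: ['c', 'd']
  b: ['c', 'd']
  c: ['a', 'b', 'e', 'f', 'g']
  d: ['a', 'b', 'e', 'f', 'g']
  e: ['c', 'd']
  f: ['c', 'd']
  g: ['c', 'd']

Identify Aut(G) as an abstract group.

S_2 × S_5

The vertices split by degree into {c, d} (degree 5) and {a, b, e, f, g} (degree 2); every edge runs between the two parts, so G is the complete bipartite graph K_{2,5}. Automorphisms preserve the bipartition setwise (since the parts differ in size) and act as S_2 × S_5 within it; |Aut| = 240.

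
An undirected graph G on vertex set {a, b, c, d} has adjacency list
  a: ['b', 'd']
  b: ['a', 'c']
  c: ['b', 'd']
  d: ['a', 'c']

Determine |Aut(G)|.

G is 2-regular and bipartite with parts {a, c} and {b, d} (each part is independent and every cross-pair is an edge), so G = K_{2,2}. Each part can be permuted independently (S_2 × S_2) and the two equal-size parts can also be swapped, giving (S_2 × S_2) ⋊ Z_2 of order 2·(2!)² = 8.

8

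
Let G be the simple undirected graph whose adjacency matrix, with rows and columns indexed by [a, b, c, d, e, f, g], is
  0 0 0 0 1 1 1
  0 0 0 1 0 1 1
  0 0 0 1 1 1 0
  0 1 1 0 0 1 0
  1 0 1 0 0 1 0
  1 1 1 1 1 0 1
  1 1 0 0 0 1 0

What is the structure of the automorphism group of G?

Vertex f is the unique vertex of degree 6; the remaining 6 vertices each have degree 3 and induce a cycle, so G is the wheel on 7 vertices with hub f. With the hub fixed, the remaining symmetry is that of the rim cycle C_6, giving the dihedral group D_6.

D_6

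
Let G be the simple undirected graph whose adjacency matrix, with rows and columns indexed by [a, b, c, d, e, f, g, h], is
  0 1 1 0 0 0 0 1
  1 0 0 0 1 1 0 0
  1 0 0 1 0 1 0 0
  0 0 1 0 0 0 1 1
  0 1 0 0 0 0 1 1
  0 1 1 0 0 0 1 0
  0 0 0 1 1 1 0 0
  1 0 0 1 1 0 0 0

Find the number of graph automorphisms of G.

48

G is 3-regular and bipartite on 2^3 = 8 vertices with girth 4; it is the hypercube graph Q_3. Aut(Q_3) consists of the signed permutations of the 3 coordinate axes: 3! permutations times 2^3 sign flips, so |Aut| = 2^3·3! = 48.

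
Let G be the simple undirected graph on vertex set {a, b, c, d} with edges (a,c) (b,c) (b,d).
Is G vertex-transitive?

Automorphisms preserve degree, but G has vertices of degree 1 and vertices of degree 2; no automorphism maps one to the other, so G is not vertex-transitive.

No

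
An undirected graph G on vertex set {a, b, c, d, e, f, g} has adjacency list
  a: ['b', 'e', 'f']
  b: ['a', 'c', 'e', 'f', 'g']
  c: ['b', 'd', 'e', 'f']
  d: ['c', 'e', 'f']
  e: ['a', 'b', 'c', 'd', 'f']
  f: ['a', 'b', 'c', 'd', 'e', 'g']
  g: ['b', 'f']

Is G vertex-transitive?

No

Vertex c is the only vertex of degree 4, so every automorphism fixes it; G is not vertex-transitive.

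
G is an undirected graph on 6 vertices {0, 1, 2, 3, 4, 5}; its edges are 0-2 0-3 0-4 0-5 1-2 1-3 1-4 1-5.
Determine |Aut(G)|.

The vertices split by degree into {0, 1} (degree 4) and {2, 3, 4, 5} (degree 2); every edge runs between the two parts, so G is the complete bipartite graph K_{2,4}. Automorphisms preserve the bipartition setwise (since the parts differ in size) and act as S_4 × S_2 within it; |Aut| = 48.

48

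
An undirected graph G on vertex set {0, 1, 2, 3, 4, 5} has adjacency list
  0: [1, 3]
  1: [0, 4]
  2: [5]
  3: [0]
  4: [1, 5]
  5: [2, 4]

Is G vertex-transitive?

No

Automorphisms preserve degree, but G has vertices of degree 1 and vertices of degree 2; no automorphism maps one to the other, so G is not vertex-transitive.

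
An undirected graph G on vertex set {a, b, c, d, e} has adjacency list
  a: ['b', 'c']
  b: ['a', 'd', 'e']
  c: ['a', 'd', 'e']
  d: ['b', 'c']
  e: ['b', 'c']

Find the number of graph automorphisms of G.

12

The vertices split by degree into {b, c} (degree 3) and {a, d, e} (degree 2); every edge runs between the two parts, so G is the complete bipartite graph K_{2,3}. The parts have unequal sizes, so no automorphism swaps them; each part is permuted independently, giving S_3 × S_2 of order 3!·2! = 12.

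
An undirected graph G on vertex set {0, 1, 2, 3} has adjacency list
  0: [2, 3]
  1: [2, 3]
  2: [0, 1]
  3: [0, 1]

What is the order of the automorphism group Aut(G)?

8

G is 2-regular and bipartite with parts {0, 1} and {2, 3} (each part is independent and every cross-pair is an edge), so G = K_{2,2}. Each part can be permuted independently (S_2 × S_2) and the two equal-size parts can also be swapped, giving (S_2 × S_2) ⋊ Z_2 of order 2·(2!)² = 8.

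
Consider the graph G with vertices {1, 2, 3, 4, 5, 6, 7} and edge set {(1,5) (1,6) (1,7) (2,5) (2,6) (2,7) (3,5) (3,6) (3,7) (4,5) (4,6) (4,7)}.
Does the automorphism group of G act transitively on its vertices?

Automorphisms preserve degree, but G has vertices of degree 3 and vertices of degree 4; no automorphism maps one to the other, so G is not vertex-transitive.

No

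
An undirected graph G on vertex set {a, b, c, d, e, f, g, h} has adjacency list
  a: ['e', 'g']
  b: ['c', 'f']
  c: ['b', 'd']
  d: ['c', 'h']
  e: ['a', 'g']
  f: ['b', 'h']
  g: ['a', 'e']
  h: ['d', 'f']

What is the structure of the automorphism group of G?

G has two connected components, {b, c, d, f, h} and {a, e, g}; each is 2-regular, so G = C_5 ⊔ C_3. No automorphism exchanges components of different sizes, hence Aut(G) is the direct product D_5 × D_3, order 60.

D_5 × D_3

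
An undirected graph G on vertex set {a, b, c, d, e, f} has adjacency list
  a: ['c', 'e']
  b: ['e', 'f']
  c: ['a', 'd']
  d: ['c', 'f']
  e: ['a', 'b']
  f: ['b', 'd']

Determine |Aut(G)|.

Every vertex has degree 2 and the graph is connected, so G is the 6-cycle C_6. The automorphisms of the 6-cycle are exactly the symmetries of a regular 6-gon: the dihedral group D_6, |D_6| = 12.

12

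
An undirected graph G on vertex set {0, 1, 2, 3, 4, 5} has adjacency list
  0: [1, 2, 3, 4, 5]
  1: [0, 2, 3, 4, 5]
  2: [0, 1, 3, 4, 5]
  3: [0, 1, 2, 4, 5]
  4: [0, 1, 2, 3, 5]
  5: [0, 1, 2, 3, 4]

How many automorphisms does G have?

720

Every vertex has degree 5, so G is the complete graph K_6. Any permutation of the 6 vertices preserves K_6, so Aut(K_6) = S_6 of order 6! = 720.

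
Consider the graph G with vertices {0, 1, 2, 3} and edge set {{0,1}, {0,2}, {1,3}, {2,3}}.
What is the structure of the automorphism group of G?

G is 2-regular and bipartite on 2^2 = 4 vertices with girth 4; it is the hypercube graph Q_2. The symmetry group of the 2-cube is the hyperoctahedral group B_2 = Z_2 ≀ S_2, of order 2^2·2! = 8.

D_4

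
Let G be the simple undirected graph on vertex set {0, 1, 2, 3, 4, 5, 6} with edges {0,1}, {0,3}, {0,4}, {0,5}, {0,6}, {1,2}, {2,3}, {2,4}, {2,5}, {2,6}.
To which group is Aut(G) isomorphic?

S_5 × S_2

The vertices split by degree into {0, 2} (degree 5) and {1, 3, 4, 5, 6} (degree 2); every edge runs between the two parts, so G is the complete bipartite graph K_{2,5}. Automorphisms preserve the bipartition setwise (since the parts differ in size) and act as S_5 × S_2 within it; |Aut| = 240.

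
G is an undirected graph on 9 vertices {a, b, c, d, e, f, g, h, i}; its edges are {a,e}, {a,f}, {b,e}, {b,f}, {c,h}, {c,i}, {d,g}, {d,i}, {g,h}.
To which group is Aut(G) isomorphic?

D_4 × D_5

G has two connected components, {c, d, g, h, i} and {a, b, e, f}; each is 2-regular, so G = C_5 ⊔ C_4. No automorphism exchanges components of different sizes, hence Aut(G) is the direct product D_4 × D_5, order 80.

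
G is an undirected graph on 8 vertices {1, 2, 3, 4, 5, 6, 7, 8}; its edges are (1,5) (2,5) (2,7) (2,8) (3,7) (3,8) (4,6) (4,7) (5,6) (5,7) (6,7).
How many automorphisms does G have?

The degree sequence is [1, 3, 2, 2, 4, 3, 5, 2]. Checking the degree-preserving permutations of the vertex set shows that none except the identity preserves every edge, so Aut(G) is trivial.

1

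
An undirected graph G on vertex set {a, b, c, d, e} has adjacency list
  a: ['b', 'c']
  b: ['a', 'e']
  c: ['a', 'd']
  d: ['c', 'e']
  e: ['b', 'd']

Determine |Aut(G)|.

G is 2-regular and connected on 5 vertices, i.e. the cycle C_5. The automorphisms of the 5-cycle are exactly the symmetries of a regular 5-gon: the dihedral group D_5, |D_5| = 10.

10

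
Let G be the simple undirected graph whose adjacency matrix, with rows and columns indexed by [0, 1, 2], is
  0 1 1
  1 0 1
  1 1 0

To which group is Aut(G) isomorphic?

Every vertex has degree 2, so G is the complete graph K_3. Any permutation of the 3 vertices preserves K_3, so Aut(K_3) = S_3 of order 3! = 6.

the symmetric group on 3 letters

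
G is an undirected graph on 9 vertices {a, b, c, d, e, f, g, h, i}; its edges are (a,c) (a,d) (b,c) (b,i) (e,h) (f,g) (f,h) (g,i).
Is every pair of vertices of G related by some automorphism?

Automorphisms preserve degree, but G has vertices of degree 1 and vertices of degree 2; no automorphism maps one to the other, so G is not vertex-transitive.

No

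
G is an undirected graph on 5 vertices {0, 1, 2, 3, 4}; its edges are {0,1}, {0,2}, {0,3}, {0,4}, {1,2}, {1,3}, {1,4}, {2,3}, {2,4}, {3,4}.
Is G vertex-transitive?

Every vertex has degree 4, so G is the complete graph K_5. Every bijection on the vertex set is an automorphism of K_5; hence Aut(K_5) ≅ S_5, order 120. This group acts transitively on the 5 vertices.

Yes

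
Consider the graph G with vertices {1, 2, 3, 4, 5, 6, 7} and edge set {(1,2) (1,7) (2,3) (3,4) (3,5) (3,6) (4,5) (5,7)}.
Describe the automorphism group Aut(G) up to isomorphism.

Degrees alone do not determine every vertex (e.g. 1 and 2 both have degree 2), but their neighbour-degree multisets differ: N(1) has degrees [2, 2] while N(2) has degrees [2, 4]. Repeating this refinement separates all vertices, so the only automorphism is the identity.

1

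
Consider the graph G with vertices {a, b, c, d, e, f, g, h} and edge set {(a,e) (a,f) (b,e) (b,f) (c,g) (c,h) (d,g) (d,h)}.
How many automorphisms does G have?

G has two connected components, {c, d, g, h} and {a, b, e, f}; each is 2-regular, so G = C_4 ⊔ C_4. Aut of a disjoint union of two copies of C_4 is the wreath product D_4 ≀ Z_2, of order 2·8² = 128.

128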